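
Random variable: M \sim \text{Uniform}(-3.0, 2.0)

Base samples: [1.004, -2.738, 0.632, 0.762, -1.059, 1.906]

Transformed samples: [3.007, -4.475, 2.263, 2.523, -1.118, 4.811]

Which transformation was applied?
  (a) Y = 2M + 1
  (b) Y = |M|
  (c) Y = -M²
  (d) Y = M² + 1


Checking option (a) Y = 2M + 1:
  M = 1.004 -> Y = 3.007 ✓
  M = -2.738 -> Y = -4.475 ✓
  M = 0.632 -> Y = 2.263 ✓
All samples match this transformation.

(a) 2M + 1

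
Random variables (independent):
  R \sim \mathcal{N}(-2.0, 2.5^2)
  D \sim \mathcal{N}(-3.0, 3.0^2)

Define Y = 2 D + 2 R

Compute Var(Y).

For independent RVs: Var(aX + bY) = a²Var(X) + b²Var(Y)
Var(R) = 6.25
Var(D) = 9
Var(Y) = 2²*6.25 + 2²*9
= 4*6.25 + 4*9 = 61

61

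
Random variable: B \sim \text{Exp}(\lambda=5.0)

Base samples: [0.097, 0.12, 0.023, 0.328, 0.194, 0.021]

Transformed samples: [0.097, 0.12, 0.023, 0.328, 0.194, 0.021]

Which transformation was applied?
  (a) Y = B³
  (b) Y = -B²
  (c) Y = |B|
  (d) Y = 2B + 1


Checking option (c) Y = |B|:
  B = 0.097 -> Y = 0.097 ✓
  B = 0.12 -> Y = 0.12 ✓
  B = 0.023 -> Y = 0.023 ✓
All samples match this transformation.

(c) |B|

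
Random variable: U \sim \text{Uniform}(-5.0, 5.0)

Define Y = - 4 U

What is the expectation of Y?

For Y = -4U:
E[Y] = -4 * E[U]
E[U] = (-5 + 5)/2 = 0
E[Y] = -4 * 0 = 0

0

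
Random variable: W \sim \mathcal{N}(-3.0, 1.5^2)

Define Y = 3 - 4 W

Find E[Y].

For Y = -4W + 3:
E[Y] = -4 * E[W] + 3
E[W] = -3.0 = -3
E[Y] = -4 * (-3) + 3 = 15

15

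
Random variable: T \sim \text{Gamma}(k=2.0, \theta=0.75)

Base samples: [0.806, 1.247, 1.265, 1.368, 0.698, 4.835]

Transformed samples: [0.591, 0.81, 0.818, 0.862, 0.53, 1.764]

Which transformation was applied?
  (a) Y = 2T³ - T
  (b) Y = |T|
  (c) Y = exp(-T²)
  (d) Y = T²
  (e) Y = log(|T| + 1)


Checking option (e) Y = log(|T| + 1):
  T = 0.806 -> Y = 0.591 ✓
  T = 1.247 -> Y = 0.81 ✓
  T = 1.265 -> Y = 0.818 ✓
All samples match this transformation.

(e) log(|T| + 1)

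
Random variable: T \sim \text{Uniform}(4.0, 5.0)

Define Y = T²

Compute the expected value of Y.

E[T²] = Var(T) + (E[T])² = 0.083333333 + 20.25 = 20.333333

20.333333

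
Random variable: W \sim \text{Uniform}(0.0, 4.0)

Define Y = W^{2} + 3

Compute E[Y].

E[Y] = 1*E[W²] + 3
E[W] = 2
E[W²] = Var(W) + (E[W])² = 1.3333333 + 4 = 5.3333333
E[Y] = 1*5.3333333 + 3 = 8.3333333

8.3333333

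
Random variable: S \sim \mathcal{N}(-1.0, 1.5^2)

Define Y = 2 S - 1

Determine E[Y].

For Y = 2S - 1:
E[Y] = 2 * E[S] - 1
E[S] = -1.0 = -1
E[Y] = 2 * (-1) - 1 = -3

-3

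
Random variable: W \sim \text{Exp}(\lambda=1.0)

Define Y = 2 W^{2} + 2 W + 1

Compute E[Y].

E[Y] = 2*E[W²] + 2*E[W] + 1
E[W] = 1
E[W²] = Var(W) + (E[W])² = 1 + 1 = 2
E[Y] = 2*2 + 2*1 + 1 = 7

7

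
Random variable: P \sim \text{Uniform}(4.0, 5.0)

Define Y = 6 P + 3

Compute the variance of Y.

For Y = aP + b: Var(Y) = a² * Var(P)
Var(P) = (5 - 4)^2/12 = 0.083333333
Var(Y) = 6² * 0.083333333 = 36 * 0.083333333 = 3

3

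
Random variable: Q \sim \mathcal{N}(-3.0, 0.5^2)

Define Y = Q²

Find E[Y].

E[Q²] = Var(Q) + (E[Q])² = 0.25 + 9 = 9.25

9.25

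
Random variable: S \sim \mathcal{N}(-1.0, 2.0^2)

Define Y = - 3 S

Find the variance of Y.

For Y = aS + b: Var(Y) = a² * Var(S)
Var(S) = 2.0^2 = 4
Var(Y) = (-3)² * 4 = 9 * 4 = 36

36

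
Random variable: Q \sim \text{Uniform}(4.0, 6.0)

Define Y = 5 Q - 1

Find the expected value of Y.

For Y = 5Q - 1:
E[Y] = 5 * E[Q] - 1
E[Q] = (4 + 6)/2 = 5
E[Y] = 5 * 5 - 1 = 24

24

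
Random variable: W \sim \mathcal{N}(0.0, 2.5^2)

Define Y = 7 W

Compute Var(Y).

For Y = aW + b: Var(Y) = a² * Var(W)
Var(W) = 2.5^2 = 6.25
Var(Y) = 7² * 6.25 = 49 * 6.25 = 306.25

306.25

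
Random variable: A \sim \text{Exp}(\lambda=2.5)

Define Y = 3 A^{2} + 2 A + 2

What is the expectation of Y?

E[Y] = 3*E[A²] + 2*E[A] + 2
E[A] = 0.4
E[A²] = Var(A) + (E[A])² = 0.16 + 0.16 = 0.32
E[Y] = 3*0.32 + 2*0.4 + 2 = 3.76

3.76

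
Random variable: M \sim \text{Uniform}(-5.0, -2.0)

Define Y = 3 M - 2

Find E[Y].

For Y = 3M - 2:
E[Y] = 3 * E[M] - 2
E[M] = (-5 - 2)/2 = -3.5
E[Y] = 3 * (-3.5) - 2 = -12.5

-12.5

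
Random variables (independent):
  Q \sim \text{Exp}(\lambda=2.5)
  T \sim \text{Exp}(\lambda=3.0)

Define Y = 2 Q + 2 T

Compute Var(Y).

For independent RVs: Var(aX + bY) = a²Var(X) + b²Var(Y)
Var(Q) = 0.16
Var(T) = 0.11111111
Var(Y) = 2²*0.16 + 2²*0.11111111
= 4*0.16 + 4*0.11111111 = 1.0844444

1.0844444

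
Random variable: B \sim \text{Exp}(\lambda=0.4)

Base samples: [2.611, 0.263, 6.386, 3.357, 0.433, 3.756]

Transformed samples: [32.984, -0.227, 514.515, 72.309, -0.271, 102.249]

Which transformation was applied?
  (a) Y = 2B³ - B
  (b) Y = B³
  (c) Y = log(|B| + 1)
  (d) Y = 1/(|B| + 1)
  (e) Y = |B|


Checking option (a) Y = 2B³ - B:
  B = 2.611 -> Y = 32.984 ✓
  B = 0.263 -> Y = -0.227 ✓
  B = 6.386 -> Y = 514.515 ✓
All samples match this transformation.

(a) 2B³ - B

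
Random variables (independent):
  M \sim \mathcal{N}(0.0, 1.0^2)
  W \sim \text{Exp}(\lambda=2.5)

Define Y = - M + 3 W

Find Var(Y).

For independent RVs: Var(aX + bY) = a²Var(X) + b²Var(Y)
Var(M) = 1
Var(W) = 0.16
Var(Y) = (-1)²*1 + 3²*0.16
= 1*1 + 9*0.16 = 2.44

2.44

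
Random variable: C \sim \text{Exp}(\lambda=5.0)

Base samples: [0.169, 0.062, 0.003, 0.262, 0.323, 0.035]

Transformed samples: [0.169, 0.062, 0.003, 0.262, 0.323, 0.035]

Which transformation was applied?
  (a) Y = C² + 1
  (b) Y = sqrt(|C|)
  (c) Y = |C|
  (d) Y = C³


Checking option (c) Y = |C|:
  C = 0.169 -> Y = 0.169 ✓
  C = 0.062 -> Y = 0.062 ✓
  C = 0.003 -> Y = 0.003 ✓
All samples match this transformation.

(c) |C|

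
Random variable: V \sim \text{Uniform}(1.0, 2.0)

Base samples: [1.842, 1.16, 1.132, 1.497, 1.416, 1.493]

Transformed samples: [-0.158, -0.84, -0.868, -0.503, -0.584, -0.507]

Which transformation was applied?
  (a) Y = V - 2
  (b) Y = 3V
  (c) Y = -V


Checking option (a) Y = V - 2:
  V = 1.842 -> Y = -0.158 ✓
  V = 1.16 -> Y = -0.84 ✓
  V = 1.132 -> Y = -0.868 ✓
All samples match this transformation.

(a) V - 2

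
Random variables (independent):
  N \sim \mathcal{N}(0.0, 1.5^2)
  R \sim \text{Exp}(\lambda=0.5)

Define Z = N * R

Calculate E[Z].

For independent RVs: E[XY] = E[X]*E[Y]
E[N] = 0
E[R] = 2
E[Z] = 0 * 2 = 0

0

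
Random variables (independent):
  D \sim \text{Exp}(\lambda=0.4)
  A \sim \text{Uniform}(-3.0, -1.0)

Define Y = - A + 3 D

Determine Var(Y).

For independent RVs: Var(aX + bY) = a²Var(X) + b²Var(Y)
Var(D) = 6.25
Var(A) = 0.33333333
Var(Y) = 3²*6.25 + (-1)²*0.33333333
= 9*6.25 + 1*0.33333333 = 56.583333

56.583333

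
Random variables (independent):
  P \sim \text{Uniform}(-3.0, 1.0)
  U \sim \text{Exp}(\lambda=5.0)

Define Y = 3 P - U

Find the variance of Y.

For independent RVs: Var(aX + bY) = a²Var(X) + b²Var(Y)
Var(P) = 1.3333333
Var(U) = 0.04
Var(Y) = 3²*1.3333333 + (-1)²*0.04
= 9*1.3333333 + 1*0.04 = 12.04

12.04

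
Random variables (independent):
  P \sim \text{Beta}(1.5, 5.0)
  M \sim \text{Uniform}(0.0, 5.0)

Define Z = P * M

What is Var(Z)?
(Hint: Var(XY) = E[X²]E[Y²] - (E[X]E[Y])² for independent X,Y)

Var(XY) = E[X²]E[Y²] - (E[X]E[Y])²
E[P] = 0.23076923, Var(P) = 0.023668639
E[M] = 2.5, Var(M) = 2.0833333
E[P²] = 0.023668639 + 0.23076923² = 0.076923077
E[M²] = 2.0833333 + 2.5² = 8.3333333
Var(Z) = 0.076923077*8.3333333 - (0.23076923*2.5)²
= 0.64102564 - 0.33284024 = 0.3081854

0.3081854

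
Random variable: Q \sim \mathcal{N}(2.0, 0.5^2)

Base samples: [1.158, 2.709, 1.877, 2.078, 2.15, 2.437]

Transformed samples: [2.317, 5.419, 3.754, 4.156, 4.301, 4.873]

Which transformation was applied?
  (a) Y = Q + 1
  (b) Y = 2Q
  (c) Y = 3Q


Checking option (b) Y = 2Q:
  Q = 1.158 -> Y = 2.317 ✓
  Q = 2.709 -> Y = 5.419 ✓
  Q = 1.877 -> Y = 3.754 ✓
All samples match this transformation.

(b) 2Q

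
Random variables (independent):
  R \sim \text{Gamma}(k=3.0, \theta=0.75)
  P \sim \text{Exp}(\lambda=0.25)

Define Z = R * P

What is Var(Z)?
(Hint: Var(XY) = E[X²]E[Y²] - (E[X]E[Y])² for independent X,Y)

Var(XY) = E[X²]E[Y²] - (E[X]E[Y])²
E[R] = 2.25, Var(R) = 1.6875
E[P] = 4, Var(P) = 16
E[R²] = 1.6875 + 2.25² = 6.75
E[P²] = 16 + 4² = 32
Var(Z) = 6.75*32 - (2.25*4)²
= 216 - 81 = 135

135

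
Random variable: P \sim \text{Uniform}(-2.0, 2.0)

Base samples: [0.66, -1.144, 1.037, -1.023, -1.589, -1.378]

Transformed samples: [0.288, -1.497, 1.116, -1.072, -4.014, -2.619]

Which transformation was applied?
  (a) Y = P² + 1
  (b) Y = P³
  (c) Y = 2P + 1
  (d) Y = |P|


Checking option (b) Y = P³:
  P = 0.66 -> Y = 0.288 ✓
  P = -1.144 -> Y = -1.497 ✓
  P = 1.037 -> Y = 1.116 ✓
All samples match this transformation.

(b) P³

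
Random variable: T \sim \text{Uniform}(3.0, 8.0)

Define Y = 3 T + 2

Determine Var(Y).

For Y = aT + b: Var(Y) = a² * Var(T)
Var(T) = (8 - 3)^2/12 = 2.0833333
Var(Y) = 3² * 2.0833333 = 9 * 2.0833333 = 18.75

18.75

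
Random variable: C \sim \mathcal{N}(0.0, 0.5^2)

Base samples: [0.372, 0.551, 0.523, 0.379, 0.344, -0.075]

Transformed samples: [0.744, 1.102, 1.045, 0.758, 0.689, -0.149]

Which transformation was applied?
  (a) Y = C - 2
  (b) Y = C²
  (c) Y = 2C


Checking option (c) Y = 2C:
  C = 0.372 -> Y = 0.744 ✓
  C = 0.551 -> Y = 1.102 ✓
  C = 0.523 -> Y = 1.045 ✓
All samples match this transformation.

(c) 2C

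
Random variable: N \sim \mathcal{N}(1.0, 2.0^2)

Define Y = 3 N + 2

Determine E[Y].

For Y = 3N + 2:
E[Y] = 3 * E[N] + 2
E[N] = 1.0 = 1
E[Y] = 3 * 1 + 2 = 5

5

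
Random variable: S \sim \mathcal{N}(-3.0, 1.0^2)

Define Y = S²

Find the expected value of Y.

Using E[X²] = Var(X) + (E[X])²:
E[S] = -3
Var(S) = 1.0^2 = 1
E[S²] = 1 + (-3)² = 1 + 9 = 10

10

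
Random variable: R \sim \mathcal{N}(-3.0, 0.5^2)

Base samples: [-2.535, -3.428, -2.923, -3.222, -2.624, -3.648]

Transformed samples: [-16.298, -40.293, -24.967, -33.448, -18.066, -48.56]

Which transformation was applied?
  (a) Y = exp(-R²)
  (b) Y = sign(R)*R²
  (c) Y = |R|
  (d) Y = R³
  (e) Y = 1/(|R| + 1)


Checking option (d) Y = R³:
  R = -2.535 -> Y = -16.298 ✓
  R = -3.428 -> Y = -40.293 ✓
  R = -2.923 -> Y = -24.967 ✓
All samples match this transformation.

(d) R³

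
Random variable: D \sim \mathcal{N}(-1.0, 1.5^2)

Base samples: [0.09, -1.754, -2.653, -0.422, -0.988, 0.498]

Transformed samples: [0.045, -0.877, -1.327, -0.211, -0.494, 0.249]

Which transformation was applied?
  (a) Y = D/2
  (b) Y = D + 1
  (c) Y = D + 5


Checking option (a) Y = D/2:
  D = 0.09 -> Y = 0.045 ✓
  D = -1.754 -> Y = -0.877 ✓
  D = -2.653 -> Y = -1.327 ✓
All samples match this transformation.

(a) D/2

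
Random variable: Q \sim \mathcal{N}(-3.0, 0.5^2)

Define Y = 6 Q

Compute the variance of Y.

For Y = aQ + b: Var(Y) = a² * Var(Q)
Var(Q) = 0.5^2 = 0.25
Var(Y) = 6² * 0.25 = 36 * 0.25 = 9

9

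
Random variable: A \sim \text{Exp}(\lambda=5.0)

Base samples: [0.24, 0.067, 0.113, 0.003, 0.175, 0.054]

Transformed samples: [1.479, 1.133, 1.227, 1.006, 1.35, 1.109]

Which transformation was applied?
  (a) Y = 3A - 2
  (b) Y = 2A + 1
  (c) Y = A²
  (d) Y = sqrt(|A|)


Checking option (b) Y = 2A + 1:
  A = 0.24 -> Y = 1.479 ✓
  A = 0.067 -> Y = 1.133 ✓
  A = 0.113 -> Y = 1.227 ✓
All samples match this transformation.

(b) 2A + 1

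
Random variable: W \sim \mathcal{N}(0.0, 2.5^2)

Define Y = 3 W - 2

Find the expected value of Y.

For Y = 3W - 2:
E[Y] = 3 * E[W] - 2
E[W] = 0.0 = 0
E[Y] = 3 * 0 - 2 = -2

-2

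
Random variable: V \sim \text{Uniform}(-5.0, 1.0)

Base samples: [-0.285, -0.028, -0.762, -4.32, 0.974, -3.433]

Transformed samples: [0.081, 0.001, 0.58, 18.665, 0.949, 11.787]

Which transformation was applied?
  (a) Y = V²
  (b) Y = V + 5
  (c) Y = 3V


Checking option (a) Y = V²:
  V = -0.285 -> Y = 0.081 ✓
  V = -0.028 -> Y = 0.001 ✓
  V = -0.762 -> Y = 0.58 ✓
All samples match this transformation.

(a) V²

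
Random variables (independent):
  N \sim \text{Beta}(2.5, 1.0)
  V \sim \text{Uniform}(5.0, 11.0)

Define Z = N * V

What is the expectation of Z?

For independent RVs: E[XY] = E[X]*E[Y]
E[N] = 0.71428571
E[V] = 8
E[Z] = 0.71428571 * 8 = 5.7142857

5.7142857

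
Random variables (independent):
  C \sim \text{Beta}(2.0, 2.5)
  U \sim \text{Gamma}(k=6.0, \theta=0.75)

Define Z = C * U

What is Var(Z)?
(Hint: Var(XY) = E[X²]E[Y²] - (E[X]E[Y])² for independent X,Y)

Var(XY) = E[X²]E[Y²] - (E[X]E[Y])²
E[C] = 0.44444444, Var(C) = 0.044893378
E[U] = 4.5, Var(U) = 3.375
E[C²] = 0.044893378 + 0.44444444² = 0.24242424
E[U²] = 3.375 + 4.5² = 23.625
Var(Z) = 0.24242424*23.625 - (0.44444444*4.5)²
= 5.7272727 - 4 = 1.7272727

1.7272727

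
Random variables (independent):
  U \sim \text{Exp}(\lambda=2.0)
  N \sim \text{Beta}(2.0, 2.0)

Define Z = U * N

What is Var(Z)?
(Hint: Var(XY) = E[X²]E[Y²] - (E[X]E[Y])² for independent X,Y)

Var(XY) = E[X²]E[Y²] - (E[X]E[Y])²
E[U] = 0.5, Var(U) = 0.25
E[N] = 0.5, Var(N) = 0.05
E[U²] = 0.25 + 0.5² = 0.5
E[N²] = 0.05 + 0.5² = 0.3
Var(Z) = 0.5*0.3 - (0.5*0.5)²
= 0.15 - 0.0625 = 0.0875

0.0875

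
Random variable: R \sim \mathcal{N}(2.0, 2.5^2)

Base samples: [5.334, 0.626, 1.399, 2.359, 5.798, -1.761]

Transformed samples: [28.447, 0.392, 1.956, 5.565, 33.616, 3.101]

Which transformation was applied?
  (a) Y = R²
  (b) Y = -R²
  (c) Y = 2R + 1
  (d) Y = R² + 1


Checking option (a) Y = R²:
  R = 5.334 -> Y = 28.447 ✓
  R = 0.626 -> Y = 0.392 ✓
  R = 1.399 -> Y = 1.956 ✓
All samples match this transformation.

(a) R²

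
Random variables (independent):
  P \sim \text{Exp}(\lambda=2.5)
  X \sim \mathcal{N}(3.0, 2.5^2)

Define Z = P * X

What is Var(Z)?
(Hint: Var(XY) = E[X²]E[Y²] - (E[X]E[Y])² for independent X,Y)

Var(XY) = E[X²]E[Y²] - (E[X]E[Y])²
E[P] = 0.4, Var(P) = 0.16
E[X] = 3, Var(X) = 6.25
E[P²] = 0.16 + 0.4² = 0.32
E[X²] = 6.25 + 3² = 15.25
Var(Z) = 0.32*15.25 - (0.4*3)²
= 4.88 - 1.44 = 3.44

3.44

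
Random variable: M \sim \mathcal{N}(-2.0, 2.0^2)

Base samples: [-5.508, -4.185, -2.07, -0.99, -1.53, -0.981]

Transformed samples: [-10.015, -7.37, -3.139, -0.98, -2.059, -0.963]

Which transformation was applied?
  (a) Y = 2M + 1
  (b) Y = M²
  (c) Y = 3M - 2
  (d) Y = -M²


Checking option (a) Y = 2M + 1:
  M = -5.508 -> Y = -10.015 ✓
  M = -4.185 -> Y = -7.37 ✓
  M = -2.07 -> Y = -3.139 ✓
All samples match this transformation.

(a) 2M + 1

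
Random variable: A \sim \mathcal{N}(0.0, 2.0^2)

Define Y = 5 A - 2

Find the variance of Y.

For Y = aA + b: Var(Y) = a² * Var(A)
Var(A) = 2.0^2 = 4
Var(Y) = 5² * 4 = 25 * 4 = 100

100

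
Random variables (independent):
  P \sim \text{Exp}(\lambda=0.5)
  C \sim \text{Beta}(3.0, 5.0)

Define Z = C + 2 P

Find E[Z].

E[Z] = 2*E[P] + 1*E[C]
E[P] = 2
E[C] = 0.375
E[Z] = 2*2 + 1*0.375 = 4.375

4.375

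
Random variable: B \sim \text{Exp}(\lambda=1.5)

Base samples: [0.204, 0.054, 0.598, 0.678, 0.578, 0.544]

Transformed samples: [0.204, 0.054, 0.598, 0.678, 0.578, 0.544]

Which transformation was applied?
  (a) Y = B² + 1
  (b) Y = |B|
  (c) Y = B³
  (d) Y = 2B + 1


Checking option (b) Y = |B|:
  B = 0.204 -> Y = 0.204 ✓
  B = 0.054 -> Y = 0.054 ✓
  B = 0.598 -> Y = 0.598 ✓
All samples match this transformation.

(b) |B|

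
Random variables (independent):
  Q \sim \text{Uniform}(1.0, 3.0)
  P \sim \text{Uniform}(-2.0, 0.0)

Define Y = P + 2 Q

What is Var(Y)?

For independent RVs: Var(aX + bY) = a²Var(X) + b²Var(Y)
Var(Q) = 0.33333333
Var(P) = 0.33333333
Var(Y) = 2²*0.33333333 + 1²*0.33333333
= 4*0.33333333 + 1*0.33333333 = 1.6666667

1.6666667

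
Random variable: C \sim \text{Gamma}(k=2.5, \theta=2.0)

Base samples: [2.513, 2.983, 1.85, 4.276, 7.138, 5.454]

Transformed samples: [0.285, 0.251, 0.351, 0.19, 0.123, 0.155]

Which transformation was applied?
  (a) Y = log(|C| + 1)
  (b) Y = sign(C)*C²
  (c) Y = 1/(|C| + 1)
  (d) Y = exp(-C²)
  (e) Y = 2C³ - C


Checking option (c) Y = 1/(|C| + 1):
  C = 2.513 -> Y = 0.285 ✓
  C = 2.983 -> Y = 0.251 ✓
  C = 1.85 -> Y = 0.351 ✓
All samples match this transformation.

(c) 1/(|C| + 1)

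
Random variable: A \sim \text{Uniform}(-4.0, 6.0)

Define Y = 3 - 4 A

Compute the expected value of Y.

For Y = -4A + 3:
E[Y] = -4 * E[A] + 3
E[A] = (-4 + 6)/2 = 1
E[Y] = -4 * 1 + 3 = -1

-1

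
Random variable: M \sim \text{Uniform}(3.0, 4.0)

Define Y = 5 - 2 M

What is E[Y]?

For Y = -2M + 5:
E[Y] = -2 * E[M] + 5
E[M] = (3 + 4)/2 = 3.5
E[Y] = -2 * 3.5 + 5 = -2

-2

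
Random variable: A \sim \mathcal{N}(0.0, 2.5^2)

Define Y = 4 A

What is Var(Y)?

For Y = aA + b: Var(Y) = a² * Var(A)
Var(A) = 2.5^2 = 6.25
Var(Y) = 4² * 6.25 = 16 * 6.25 = 100

100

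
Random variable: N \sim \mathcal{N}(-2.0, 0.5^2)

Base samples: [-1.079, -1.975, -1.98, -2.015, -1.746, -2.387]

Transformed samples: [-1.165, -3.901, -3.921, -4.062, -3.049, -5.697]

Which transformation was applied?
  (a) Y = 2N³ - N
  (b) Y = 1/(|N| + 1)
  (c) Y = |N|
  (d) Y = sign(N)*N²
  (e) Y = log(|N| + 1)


Checking option (d) Y = sign(N)*N²:
  N = -1.079 -> Y = -1.165 ✓
  N = -1.975 -> Y = -3.901 ✓
  N = -1.98 -> Y = -3.921 ✓
All samples match this transformation.

(d) sign(N)*N²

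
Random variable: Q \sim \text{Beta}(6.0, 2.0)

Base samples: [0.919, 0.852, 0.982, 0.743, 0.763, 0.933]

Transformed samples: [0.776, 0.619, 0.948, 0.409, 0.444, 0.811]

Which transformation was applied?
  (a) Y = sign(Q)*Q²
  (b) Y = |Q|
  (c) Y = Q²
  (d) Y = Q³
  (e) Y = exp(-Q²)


Checking option (d) Y = Q³:
  Q = 0.919 -> Y = 0.776 ✓
  Q = 0.852 -> Y = 0.619 ✓
  Q = 0.982 -> Y = 0.948 ✓
All samples match this transformation.

(d) Q³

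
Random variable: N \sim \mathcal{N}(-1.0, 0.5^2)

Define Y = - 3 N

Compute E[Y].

For Y = -3N:
E[Y] = -3 * E[N]
E[N] = -1.0 = -1
E[Y] = -3 * (-1) = 3

3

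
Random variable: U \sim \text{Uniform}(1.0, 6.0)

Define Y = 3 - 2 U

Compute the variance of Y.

For Y = aU + b: Var(Y) = a² * Var(U)
Var(U) = (6 - 1)^2/12 = 2.0833333
Var(Y) = (-2)² * 2.0833333 = 4 * 2.0833333 = 8.3333333

8.3333333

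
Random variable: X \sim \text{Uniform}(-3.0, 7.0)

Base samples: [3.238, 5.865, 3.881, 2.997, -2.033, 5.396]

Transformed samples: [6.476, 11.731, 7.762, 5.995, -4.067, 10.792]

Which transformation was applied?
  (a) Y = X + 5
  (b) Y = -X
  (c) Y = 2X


Checking option (c) Y = 2X:
  X = 3.238 -> Y = 6.476 ✓
  X = 5.865 -> Y = 11.731 ✓
  X = 3.881 -> Y = 7.762 ✓
All samples match this transformation.

(c) 2X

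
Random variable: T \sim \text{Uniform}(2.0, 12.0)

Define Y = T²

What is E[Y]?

Using E[X²] = Var(X) + (E[X])²:
E[T] = 7
Var(T) = (12 - 2)^2/12 = 8.3333333
E[T²] = 8.3333333 + 7² = 8.3333333 + 49 = 57.333333

57.333333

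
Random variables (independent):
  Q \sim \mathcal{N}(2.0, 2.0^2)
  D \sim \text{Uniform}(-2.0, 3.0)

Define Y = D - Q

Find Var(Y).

For independent RVs: Var(aX + bY) = a²Var(X) + b²Var(Y)
Var(Q) = 4
Var(D) = 2.0833333
Var(Y) = (-1)²*4 + 1²*2.0833333
= 1*4 + 1*2.0833333 = 6.0833333

6.0833333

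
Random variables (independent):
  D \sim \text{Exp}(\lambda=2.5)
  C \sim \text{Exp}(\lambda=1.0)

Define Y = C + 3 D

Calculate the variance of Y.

For independent RVs: Var(aX + bY) = a²Var(X) + b²Var(Y)
Var(D) = 0.16
Var(C) = 1
Var(Y) = 3²*0.16 + 1²*1
= 9*0.16 + 1*1 = 2.44

2.44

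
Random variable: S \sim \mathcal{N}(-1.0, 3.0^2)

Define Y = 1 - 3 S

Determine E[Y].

For Y = -3S + 1:
E[Y] = -3 * E[S] + 1
E[S] = -1.0 = -1
E[Y] = -3 * (-1) + 1 = 4

4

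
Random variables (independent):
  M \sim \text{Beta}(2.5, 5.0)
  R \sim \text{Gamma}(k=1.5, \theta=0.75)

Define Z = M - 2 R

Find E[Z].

E[Z] = 1*E[M] - 2*E[R]
E[M] = 0.33333333
E[R] = 1.125
E[Z] = 1*0.33333333 - 2*1.125 = -1.9166667

-1.9166667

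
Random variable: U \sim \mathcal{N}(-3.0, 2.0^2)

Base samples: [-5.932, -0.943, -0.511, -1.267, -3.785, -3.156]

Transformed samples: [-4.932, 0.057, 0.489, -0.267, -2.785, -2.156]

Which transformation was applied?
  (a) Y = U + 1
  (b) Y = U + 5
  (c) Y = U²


Checking option (a) Y = U + 1:
  U = -5.932 -> Y = -4.932 ✓
  U = -0.943 -> Y = 0.057 ✓
  U = -0.511 -> Y = 0.489 ✓
All samples match this transformation.

(a) U + 1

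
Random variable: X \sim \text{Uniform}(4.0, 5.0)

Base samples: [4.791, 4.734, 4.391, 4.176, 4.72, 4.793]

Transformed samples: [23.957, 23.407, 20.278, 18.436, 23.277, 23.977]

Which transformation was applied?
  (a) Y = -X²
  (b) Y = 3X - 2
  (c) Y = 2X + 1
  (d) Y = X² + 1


Checking option (d) Y = X² + 1:
  X = 4.791 -> Y = 23.957 ✓
  X = 4.734 -> Y = 23.407 ✓
  X = 4.391 -> Y = 20.278 ✓
All samples match this transformation.

(d) X² + 1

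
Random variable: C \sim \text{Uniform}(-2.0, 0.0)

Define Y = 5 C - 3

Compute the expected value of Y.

For Y = 5C - 3:
E[Y] = 5 * E[C] - 3
E[C] = (-2 + 0)/2 = -1
E[Y] = 5 * (-1) - 3 = -8

-8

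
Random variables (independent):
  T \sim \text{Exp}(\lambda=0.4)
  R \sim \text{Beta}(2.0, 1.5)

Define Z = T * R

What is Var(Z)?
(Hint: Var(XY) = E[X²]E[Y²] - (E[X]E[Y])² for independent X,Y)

Var(XY) = E[X²]E[Y²] - (E[X]E[Y])²
E[T] = 2.5, Var(T) = 6.25
E[R] = 0.57142857, Var(R) = 0.054421769
E[T²] = 6.25 + 2.5² = 12.5
E[R²] = 0.054421769 + 0.57142857² = 0.38095238
Var(Z) = 12.5*0.38095238 - (2.5*0.57142857)²
= 4.7619048 - 2.0408163 = 2.7210884

2.7210884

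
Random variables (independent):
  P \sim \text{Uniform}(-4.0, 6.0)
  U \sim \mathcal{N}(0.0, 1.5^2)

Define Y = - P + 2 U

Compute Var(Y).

For independent RVs: Var(aX + bY) = a²Var(X) + b²Var(Y)
Var(P) = 8.3333333
Var(U) = 2.25
Var(Y) = (-1)²*8.3333333 + 2²*2.25
= 1*8.3333333 + 4*2.25 = 17.333333

17.333333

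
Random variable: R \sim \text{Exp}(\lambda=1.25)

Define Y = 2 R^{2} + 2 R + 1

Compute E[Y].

E[Y] = 2*E[R²] + 2*E[R] + 1
E[R] = 0.8
E[R²] = Var(R) + (E[R])² = 0.64 + 0.64 = 1.28
E[Y] = 2*1.28 + 2*0.8 + 1 = 5.16

5.16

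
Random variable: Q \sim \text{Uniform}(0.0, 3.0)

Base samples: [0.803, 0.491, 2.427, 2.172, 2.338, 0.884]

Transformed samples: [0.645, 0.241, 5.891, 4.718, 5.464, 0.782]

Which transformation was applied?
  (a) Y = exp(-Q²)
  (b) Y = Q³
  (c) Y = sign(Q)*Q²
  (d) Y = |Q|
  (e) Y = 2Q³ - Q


Checking option (c) Y = sign(Q)*Q²:
  Q = 0.803 -> Y = 0.645 ✓
  Q = 0.491 -> Y = 0.241 ✓
  Q = 2.427 -> Y = 5.891 ✓
All samples match this transformation.

(c) sign(Q)*Q²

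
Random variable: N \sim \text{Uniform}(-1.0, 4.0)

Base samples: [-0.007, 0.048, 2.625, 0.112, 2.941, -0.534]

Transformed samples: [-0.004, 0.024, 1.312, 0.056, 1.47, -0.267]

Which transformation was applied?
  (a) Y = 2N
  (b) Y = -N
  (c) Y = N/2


Checking option (c) Y = N/2:
  N = -0.007 -> Y = -0.004 ✓
  N = 0.048 -> Y = 0.024 ✓
  N = 2.625 -> Y = 1.312 ✓
All samples match this transformation.

(c) N/2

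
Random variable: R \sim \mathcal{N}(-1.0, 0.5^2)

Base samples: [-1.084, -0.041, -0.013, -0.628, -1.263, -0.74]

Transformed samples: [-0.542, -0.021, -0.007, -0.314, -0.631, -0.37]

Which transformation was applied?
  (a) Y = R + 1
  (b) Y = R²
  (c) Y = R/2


Checking option (c) Y = R/2:
  R = -1.084 -> Y = -0.542 ✓
  R = -0.041 -> Y = -0.021 ✓
  R = -0.013 -> Y = -0.007 ✓
All samples match this transformation.

(c) R/2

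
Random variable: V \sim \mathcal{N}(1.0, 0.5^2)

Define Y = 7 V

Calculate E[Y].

For Y = 7V:
E[Y] = 7 * E[V]
E[V] = 1.0 = 1
E[Y] = 7 * 1 = 7

7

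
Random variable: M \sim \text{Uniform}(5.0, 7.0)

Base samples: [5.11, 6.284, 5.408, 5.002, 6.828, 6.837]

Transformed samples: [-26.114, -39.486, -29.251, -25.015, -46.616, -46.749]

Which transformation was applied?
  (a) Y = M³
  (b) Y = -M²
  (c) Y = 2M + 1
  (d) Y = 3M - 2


Checking option (b) Y = -M²:
  M = 5.11 -> Y = -26.114 ✓
  M = 6.284 -> Y = -39.486 ✓
  M = 5.408 -> Y = -29.251 ✓
All samples match this transformation.

(b) -M²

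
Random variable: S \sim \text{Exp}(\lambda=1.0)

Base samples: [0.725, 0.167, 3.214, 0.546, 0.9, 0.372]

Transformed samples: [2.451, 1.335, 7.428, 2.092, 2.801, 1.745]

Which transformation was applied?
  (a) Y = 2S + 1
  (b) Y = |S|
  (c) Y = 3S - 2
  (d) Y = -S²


Checking option (a) Y = 2S + 1:
  S = 0.725 -> Y = 2.451 ✓
  S = 0.167 -> Y = 1.335 ✓
  S = 3.214 -> Y = 7.428 ✓
All samples match this transformation.

(a) 2S + 1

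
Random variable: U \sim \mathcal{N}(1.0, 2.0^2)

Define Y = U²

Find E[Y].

E[U²] = Var(U) + (E[U])² = 4 + 1 = 5

5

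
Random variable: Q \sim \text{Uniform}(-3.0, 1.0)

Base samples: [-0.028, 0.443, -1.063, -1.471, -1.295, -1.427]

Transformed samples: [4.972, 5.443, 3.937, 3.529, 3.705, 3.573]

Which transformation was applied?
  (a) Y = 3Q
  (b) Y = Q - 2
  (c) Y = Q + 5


Checking option (c) Y = Q + 5:
  Q = -0.028 -> Y = 4.972 ✓
  Q = 0.443 -> Y = 5.443 ✓
  Q = -1.063 -> Y = 3.937 ✓
All samples match this transformation.

(c) Q + 5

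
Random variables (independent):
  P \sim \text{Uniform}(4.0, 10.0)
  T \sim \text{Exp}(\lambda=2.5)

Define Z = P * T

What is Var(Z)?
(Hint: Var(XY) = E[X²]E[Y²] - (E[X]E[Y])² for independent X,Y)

Var(XY) = E[X²]E[Y²] - (E[X]E[Y])²
E[P] = 7, Var(P) = 3
E[T] = 0.4, Var(T) = 0.16
E[P²] = 3 + 7² = 52
E[T²] = 0.16 + 0.4² = 0.32
Var(Z) = 52*0.32 - (7*0.4)²
= 16.64 - 7.84 = 8.8

8.8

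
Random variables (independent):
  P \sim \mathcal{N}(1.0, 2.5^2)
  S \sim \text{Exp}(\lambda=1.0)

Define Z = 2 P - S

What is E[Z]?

E[Z] = 2*E[P] - 1*E[S]
E[P] = 1
E[S] = 1
E[Z] = 2*1 - 1*1 = 1

1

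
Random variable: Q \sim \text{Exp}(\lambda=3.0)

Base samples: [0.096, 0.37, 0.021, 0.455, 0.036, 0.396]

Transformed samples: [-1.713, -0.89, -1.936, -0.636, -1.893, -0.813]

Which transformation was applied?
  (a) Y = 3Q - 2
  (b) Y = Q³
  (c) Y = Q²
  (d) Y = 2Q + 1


Checking option (a) Y = 3Q - 2:
  Q = 0.096 -> Y = -1.713 ✓
  Q = 0.37 -> Y = -0.89 ✓
  Q = 0.021 -> Y = -1.936 ✓
All samples match this transformation.

(a) 3Q - 2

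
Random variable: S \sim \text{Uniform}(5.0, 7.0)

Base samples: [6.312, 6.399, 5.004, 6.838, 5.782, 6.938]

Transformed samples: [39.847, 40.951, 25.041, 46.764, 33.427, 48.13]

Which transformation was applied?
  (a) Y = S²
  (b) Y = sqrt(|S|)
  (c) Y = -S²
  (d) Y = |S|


Checking option (a) Y = S²:
  S = 6.312 -> Y = 39.847 ✓
  S = 6.399 -> Y = 40.951 ✓
  S = 5.004 -> Y = 25.041 ✓
All samples match this transformation.

(a) S²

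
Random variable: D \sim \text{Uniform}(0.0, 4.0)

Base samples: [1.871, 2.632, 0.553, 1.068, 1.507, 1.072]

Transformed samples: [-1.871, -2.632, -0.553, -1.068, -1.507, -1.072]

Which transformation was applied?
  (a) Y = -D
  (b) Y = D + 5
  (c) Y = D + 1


Checking option (a) Y = -D:
  D = 1.871 -> Y = -1.871 ✓
  D = 2.632 -> Y = -2.632 ✓
  D = 0.553 -> Y = -0.553 ✓
All samples match this transformation.

(a) -D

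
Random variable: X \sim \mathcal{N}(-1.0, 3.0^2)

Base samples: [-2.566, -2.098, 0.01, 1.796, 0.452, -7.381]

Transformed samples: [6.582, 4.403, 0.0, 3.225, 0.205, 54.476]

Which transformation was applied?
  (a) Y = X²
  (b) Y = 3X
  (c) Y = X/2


Checking option (a) Y = X²:
  X = -2.566 -> Y = 6.582 ✓
  X = -2.098 -> Y = 4.403 ✓
  X = 0.01 -> Y = 0.0 ✓
All samples match this transformation.

(a) X²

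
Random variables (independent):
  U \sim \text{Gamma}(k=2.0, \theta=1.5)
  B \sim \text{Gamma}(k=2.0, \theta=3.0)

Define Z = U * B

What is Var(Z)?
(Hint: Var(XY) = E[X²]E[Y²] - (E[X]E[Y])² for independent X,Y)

Var(XY) = E[X²]E[Y²] - (E[X]E[Y])²
E[U] = 3, Var(U) = 4.5
E[B] = 6, Var(B) = 18
E[U²] = 4.5 + 3² = 13.5
E[B²] = 18 + 6² = 54
Var(Z) = 13.5*54 - (3*6)²
= 729 - 324 = 405

405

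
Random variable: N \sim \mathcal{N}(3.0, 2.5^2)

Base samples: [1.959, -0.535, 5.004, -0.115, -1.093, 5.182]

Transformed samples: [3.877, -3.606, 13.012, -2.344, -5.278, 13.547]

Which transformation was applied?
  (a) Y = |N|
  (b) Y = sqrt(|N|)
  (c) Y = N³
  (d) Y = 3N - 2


Checking option (d) Y = 3N - 2:
  N = 1.959 -> Y = 3.877 ✓
  N = -0.535 -> Y = -3.606 ✓
  N = 5.004 -> Y = 13.012 ✓
All samples match this transformation.

(d) 3N - 2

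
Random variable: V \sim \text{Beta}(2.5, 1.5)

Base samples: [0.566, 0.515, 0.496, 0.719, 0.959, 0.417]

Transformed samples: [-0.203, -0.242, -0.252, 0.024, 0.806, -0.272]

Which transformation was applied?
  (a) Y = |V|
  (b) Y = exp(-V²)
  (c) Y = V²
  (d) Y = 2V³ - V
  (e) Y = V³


Checking option (d) Y = 2V³ - V:
  V = 0.566 -> Y = -0.203 ✓
  V = 0.515 -> Y = -0.242 ✓
  V = 0.496 -> Y = -0.252 ✓
All samples match this transformation.

(d) 2V³ - V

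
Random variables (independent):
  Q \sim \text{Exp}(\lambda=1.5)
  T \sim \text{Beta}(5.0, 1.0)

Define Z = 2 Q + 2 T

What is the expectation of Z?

E[Z] = 2*E[Q] + 2*E[T]
E[Q] = 0.66666667
E[T] = 0.83333333
E[Z] = 2*0.66666667 + 2*0.83333333 = 3

3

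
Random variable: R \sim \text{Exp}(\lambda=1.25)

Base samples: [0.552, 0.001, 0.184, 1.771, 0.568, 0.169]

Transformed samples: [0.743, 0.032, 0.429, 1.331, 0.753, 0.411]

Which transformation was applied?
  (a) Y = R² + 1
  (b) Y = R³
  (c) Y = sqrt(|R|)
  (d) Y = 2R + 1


Checking option (c) Y = sqrt(|R|):
  R = 0.552 -> Y = 0.743 ✓
  R = 0.001 -> Y = 0.032 ✓
  R = 0.184 -> Y = 0.429 ✓
All samples match this transformation.

(c) sqrt(|R|)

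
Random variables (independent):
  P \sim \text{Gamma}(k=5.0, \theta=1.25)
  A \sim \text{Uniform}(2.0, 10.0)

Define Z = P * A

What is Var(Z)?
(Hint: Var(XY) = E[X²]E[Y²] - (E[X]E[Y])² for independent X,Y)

Var(XY) = E[X²]E[Y²] - (E[X]E[Y])²
E[P] = 6.25, Var(P) = 7.8125
E[A] = 6, Var(A) = 5.3333333
E[P²] = 7.8125 + 6.25² = 46.875
E[A²] = 5.3333333 + 6² = 41.333333
Var(Z) = 46.875*41.333333 - (6.25*6)²
= 1937.5 - 1406.25 = 531.25

531.25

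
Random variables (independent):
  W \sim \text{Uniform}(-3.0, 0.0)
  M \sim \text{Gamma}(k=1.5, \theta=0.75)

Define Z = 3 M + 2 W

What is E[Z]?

E[Z] = 2*E[W] + 3*E[M]
E[W] = -1.5
E[M] = 1.125
E[Z] = 2*(-1.5) + 3*1.125 = 0.375

0.375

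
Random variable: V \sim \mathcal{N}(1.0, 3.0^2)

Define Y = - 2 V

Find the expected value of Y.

For Y = -2V:
E[Y] = -2 * E[V]
E[V] = 1.0 = 1
E[Y] = -2 * 1 = -2

-2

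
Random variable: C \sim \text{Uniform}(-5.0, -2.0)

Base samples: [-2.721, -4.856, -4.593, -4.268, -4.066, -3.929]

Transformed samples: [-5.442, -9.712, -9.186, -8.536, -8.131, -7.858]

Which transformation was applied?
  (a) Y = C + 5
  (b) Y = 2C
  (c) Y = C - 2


Checking option (b) Y = 2C:
  C = -2.721 -> Y = -5.442 ✓
  C = -4.856 -> Y = -9.712 ✓
  C = -4.593 -> Y = -9.186 ✓
All samples match this transformation.

(b) 2C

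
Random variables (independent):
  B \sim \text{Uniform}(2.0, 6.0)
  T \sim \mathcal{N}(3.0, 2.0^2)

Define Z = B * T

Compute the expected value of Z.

For independent RVs: E[XY] = E[X]*E[Y]
E[B] = 4
E[T] = 3
E[Z] = 4 * 3 = 12

12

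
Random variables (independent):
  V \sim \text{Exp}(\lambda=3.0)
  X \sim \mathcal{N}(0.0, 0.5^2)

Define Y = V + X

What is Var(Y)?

For independent RVs: Var(aX + bY) = a²Var(X) + b²Var(Y)
Var(V) = 0.11111111
Var(X) = 0.25
Var(Y) = 1²*0.11111111 + 1²*0.25
= 1*0.11111111 + 1*0.25 = 0.36111111

0.36111111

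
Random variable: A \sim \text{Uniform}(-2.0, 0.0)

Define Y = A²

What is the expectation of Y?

Using E[X²] = Var(X) + (E[X])²:
E[A] = -1
Var(A) = (0 + 2)^2/12 = 0.33333333
E[A²] = 0.33333333 + (-1)² = 0.33333333 + 1 = 1.3333333

1.3333333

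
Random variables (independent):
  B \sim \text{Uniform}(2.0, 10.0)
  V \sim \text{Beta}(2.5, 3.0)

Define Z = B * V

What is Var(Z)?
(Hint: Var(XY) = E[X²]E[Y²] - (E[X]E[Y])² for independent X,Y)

Var(XY) = E[X²]E[Y²] - (E[X]E[Y])²
E[B] = 6, Var(B) = 5.3333333
E[V] = 0.45454545, Var(V) = 0.038143675
E[B²] = 5.3333333 + 6² = 41.333333
E[V²] = 0.038143675 + 0.45454545² = 0.24475524
Var(Z) = 41.333333*0.24475524 - (6*0.45454545)²
= 10.11655 - 7.4380165 = 2.6785336

2.6785336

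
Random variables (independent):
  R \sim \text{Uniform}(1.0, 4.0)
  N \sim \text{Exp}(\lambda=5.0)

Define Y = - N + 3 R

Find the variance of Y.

For independent RVs: Var(aX + bY) = a²Var(X) + b²Var(Y)
Var(R) = 0.75
Var(N) = 0.04
Var(Y) = 3²*0.75 + (-1)²*0.04
= 9*0.75 + 1*0.04 = 6.79

6.79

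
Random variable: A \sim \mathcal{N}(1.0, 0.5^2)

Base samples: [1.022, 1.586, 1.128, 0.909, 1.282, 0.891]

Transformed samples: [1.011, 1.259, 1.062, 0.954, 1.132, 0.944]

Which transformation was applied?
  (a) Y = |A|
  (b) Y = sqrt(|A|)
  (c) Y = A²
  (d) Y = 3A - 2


Checking option (b) Y = sqrt(|A|):
  A = 1.022 -> Y = 1.011 ✓
  A = 1.586 -> Y = 1.259 ✓
  A = 1.128 -> Y = 1.062 ✓
All samples match this transformation.

(b) sqrt(|A|)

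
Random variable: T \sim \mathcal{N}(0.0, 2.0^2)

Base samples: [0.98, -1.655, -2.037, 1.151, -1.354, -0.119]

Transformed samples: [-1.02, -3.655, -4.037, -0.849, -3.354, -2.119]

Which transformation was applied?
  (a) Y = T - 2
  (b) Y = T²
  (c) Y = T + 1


Checking option (a) Y = T - 2:
  T = 0.98 -> Y = -1.02 ✓
  T = -1.655 -> Y = -3.655 ✓
  T = -2.037 -> Y = -4.037 ✓
All samples match this transformation.

(a) T - 2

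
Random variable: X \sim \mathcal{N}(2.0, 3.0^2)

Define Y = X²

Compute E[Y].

E[X²] = Var(X) + (E[X])² = 9 + 4 = 13

13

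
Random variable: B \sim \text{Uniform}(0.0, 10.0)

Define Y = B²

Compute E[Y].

E[B²] = Var(B) + (E[B])² = 8.3333333 + 25 = 33.333333

33.333333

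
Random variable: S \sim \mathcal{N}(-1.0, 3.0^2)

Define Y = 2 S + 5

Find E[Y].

For Y = 2S + 5:
E[Y] = 2 * E[S] + 5
E[S] = -1.0 = -1
E[Y] = 2 * (-1) + 5 = 3

3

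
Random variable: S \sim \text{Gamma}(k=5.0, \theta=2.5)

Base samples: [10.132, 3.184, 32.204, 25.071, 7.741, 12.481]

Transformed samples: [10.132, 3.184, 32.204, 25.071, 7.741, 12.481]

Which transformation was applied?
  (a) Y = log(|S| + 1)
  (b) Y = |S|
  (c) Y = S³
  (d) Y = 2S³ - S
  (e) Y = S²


Checking option (b) Y = |S|:
  S = 10.132 -> Y = 10.132 ✓
  S = 3.184 -> Y = 3.184 ✓
  S = 32.204 -> Y = 32.204 ✓
All samples match this transformation.

(b) |S|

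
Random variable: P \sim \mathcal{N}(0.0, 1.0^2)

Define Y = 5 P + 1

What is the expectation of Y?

For Y = 5P + 1:
E[Y] = 5 * E[P] + 1
E[P] = 0.0 = 0
E[Y] = 5 * 0 + 1 = 1

1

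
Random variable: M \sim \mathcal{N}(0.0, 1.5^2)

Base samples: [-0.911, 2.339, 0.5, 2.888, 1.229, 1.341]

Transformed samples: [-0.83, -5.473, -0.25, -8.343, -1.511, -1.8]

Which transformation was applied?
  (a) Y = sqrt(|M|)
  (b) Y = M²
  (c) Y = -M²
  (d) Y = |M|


Checking option (c) Y = -M²:
  M = -0.911 -> Y = -0.83 ✓
  M = 2.339 -> Y = -5.473 ✓
  M = 0.5 -> Y = -0.25 ✓
All samples match this transformation.

(c) -M²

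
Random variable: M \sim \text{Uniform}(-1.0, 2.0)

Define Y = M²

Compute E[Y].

E[M²] = Var(M) + (E[M])² = 0.75 + 0.25 = 1

1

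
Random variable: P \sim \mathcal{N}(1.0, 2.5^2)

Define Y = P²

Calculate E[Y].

Using E[X²] = Var(X) + (E[X])²:
E[P] = 1
Var(P) = 2.5^2 = 6.25
E[P²] = 6.25 + 1² = 6.25 + 1 = 7.25

7.25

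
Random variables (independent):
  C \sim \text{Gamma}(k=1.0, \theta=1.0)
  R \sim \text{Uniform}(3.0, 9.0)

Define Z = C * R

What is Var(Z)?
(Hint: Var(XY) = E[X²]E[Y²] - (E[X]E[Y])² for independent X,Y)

Var(XY) = E[X²]E[Y²] - (E[X]E[Y])²
E[C] = 1, Var(C) = 1
E[R] = 6, Var(R) = 3
E[C²] = 1 + 1² = 2
E[R²] = 3 + 6² = 39
Var(Z) = 2*39 - (1*6)²
= 78 - 36 = 42

42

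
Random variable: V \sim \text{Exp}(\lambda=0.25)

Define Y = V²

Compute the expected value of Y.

E[V²] = Var(V) + (E[V])² = 16 + 16 = 32

32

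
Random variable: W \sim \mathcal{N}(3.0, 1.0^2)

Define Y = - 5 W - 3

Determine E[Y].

For Y = -5W - 3:
E[Y] = -5 * E[W] - 3
E[W] = 3.0 = 3
E[Y] = -5 * 3 - 3 = -18

-18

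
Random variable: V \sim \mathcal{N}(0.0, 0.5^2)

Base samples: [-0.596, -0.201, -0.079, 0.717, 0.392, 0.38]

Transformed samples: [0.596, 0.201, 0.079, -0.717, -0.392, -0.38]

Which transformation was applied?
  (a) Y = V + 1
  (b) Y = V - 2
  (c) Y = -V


Checking option (c) Y = -V:
  V = -0.596 -> Y = 0.596 ✓
  V = -0.201 -> Y = 0.201 ✓
  V = -0.079 -> Y = 0.079 ✓
All samples match this transformation.

(c) -V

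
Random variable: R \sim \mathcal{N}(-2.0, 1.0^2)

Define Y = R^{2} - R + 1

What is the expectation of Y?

E[Y] = 1*E[R²] - 1*E[R] + 1
E[R] = -2
E[R²] = Var(R) + (E[R])² = 1 + 4 = 5
E[Y] = 1*5 - 1*(-2) + 1 = 8

8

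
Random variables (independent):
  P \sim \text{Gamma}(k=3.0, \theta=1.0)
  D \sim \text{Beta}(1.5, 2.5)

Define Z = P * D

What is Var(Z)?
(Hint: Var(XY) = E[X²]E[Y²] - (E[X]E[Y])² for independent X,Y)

Var(XY) = E[X²]E[Y²] - (E[X]E[Y])²
E[P] = 3, Var(P) = 3
E[D] = 0.375, Var(D) = 0.046875
E[P²] = 3 + 3² = 12
E[D²] = 0.046875 + 0.375² = 0.1875
Var(Z) = 12*0.1875 - (3*0.375)²
= 2.25 - 1.265625 = 0.984375

0.984375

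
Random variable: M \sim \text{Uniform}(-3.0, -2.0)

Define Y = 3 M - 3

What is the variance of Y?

For Y = aM + b: Var(Y) = a² * Var(M)
Var(M) = (-2 + 3)^2/12 = 0.083333333
Var(Y) = 3² * 0.083333333 = 9 * 0.083333333 = 0.75

0.75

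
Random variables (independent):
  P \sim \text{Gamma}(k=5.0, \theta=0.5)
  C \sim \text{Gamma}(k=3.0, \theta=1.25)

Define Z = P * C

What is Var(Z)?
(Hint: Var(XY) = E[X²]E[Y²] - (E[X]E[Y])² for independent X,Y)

Var(XY) = E[X²]E[Y²] - (E[X]E[Y])²
E[P] = 2.5, Var(P) = 1.25
E[C] = 3.75, Var(C) = 4.6875
E[P²] = 1.25 + 2.5² = 7.5
E[C²] = 4.6875 + 3.75² = 18.75
Var(Z) = 7.5*18.75 - (2.5*3.75)²
= 140.625 - 87.890625 = 52.734375

52.734375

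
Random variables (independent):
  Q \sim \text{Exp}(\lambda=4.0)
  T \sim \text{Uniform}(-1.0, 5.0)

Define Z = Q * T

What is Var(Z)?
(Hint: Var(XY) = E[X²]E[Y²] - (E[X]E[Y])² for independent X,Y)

Var(XY) = E[X²]E[Y²] - (E[X]E[Y])²
E[Q] = 0.25, Var(Q) = 0.0625
E[T] = 2, Var(T) = 3
E[Q²] = 0.0625 + 0.25² = 0.125
E[T²] = 3 + 2² = 7
Var(Z) = 0.125*7 - (0.25*2)²
= 0.875 - 0.25 = 0.625

0.625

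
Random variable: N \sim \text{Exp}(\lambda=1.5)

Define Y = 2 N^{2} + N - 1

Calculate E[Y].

E[Y] = 2*E[N²] + 1*E[N] - 1
E[N] = 0.66666667
E[N²] = Var(N) + (E[N])² = 0.44444444 + 0.44444444 = 0.88888889
E[Y] = 2*0.88888889 + 1*0.66666667 - 1 = 1.4444444

1.4444444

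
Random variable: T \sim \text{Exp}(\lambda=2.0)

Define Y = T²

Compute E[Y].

E[T²] = Var(T) + (E[T])² = 0.25 + 0.25 = 0.5

0.5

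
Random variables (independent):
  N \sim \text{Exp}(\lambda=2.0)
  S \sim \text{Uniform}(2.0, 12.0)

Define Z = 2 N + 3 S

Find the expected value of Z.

E[Z] = 2*E[N] + 3*E[S]
E[N] = 0.5
E[S] = 7
E[Z] = 2*0.5 + 3*7 = 22

22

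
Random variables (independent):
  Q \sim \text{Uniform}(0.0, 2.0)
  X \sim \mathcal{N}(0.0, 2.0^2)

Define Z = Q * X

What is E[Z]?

For independent RVs: E[XY] = E[X]*E[Y]
E[Q] = 1
E[X] = 0
E[Z] = 1 * 0 = 0

0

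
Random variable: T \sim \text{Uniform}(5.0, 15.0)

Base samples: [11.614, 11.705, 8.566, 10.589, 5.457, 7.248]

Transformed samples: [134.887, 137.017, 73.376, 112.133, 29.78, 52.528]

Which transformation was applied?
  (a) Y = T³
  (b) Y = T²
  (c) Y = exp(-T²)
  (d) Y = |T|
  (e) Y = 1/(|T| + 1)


Checking option (b) Y = T²:
  T = 11.614 -> Y = 134.887 ✓
  T = 11.705 -> Y = 137.017 ✓
  T = 8.566 -> Y = 73.376 ✓
All samples match this transformation.

(b) T²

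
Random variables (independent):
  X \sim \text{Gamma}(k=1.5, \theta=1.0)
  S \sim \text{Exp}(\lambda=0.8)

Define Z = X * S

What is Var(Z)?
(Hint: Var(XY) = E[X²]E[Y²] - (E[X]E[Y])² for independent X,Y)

Var(XY) = E[X²]E[Y²] - (E[X]E[Y])²
E[X] = 1.5, Var(X) = 1.5
E[S] = 1.25, Var(S) = 1.5625
E[X²] = 1.5 + 1.5² = 3.75
E[S²] = 1.5625 + 1.25² = 3.125
Var(Z) = 3.75*3.125 - (1.5*1.25)²
= 11.71875 - 3.515625 = 8.203125

8.203125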